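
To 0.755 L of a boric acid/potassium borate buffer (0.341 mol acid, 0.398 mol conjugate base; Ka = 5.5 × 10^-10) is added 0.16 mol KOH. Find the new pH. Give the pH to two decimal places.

OH- converts B(OH)3 to B(OH)4-: B(OH)3 → 0.181 mol, B(OH)4- → 0.558 mol.
pKa = −log(5.5 × 10^-10) = 9.260
pH = pKa + log(n_B(OH)4-/n_B(OH)3) = 9.260 + log(0.558/0.181) = 9.260 + (+0.489)

pH = 9.75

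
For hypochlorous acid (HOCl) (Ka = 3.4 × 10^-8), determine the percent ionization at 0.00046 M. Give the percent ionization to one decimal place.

0.9%

HOCl ⇌ OCl- + H+; let x = [H+] at equilibrium.
x ≈ √(Ka·C₀) = √(3.4 × 10^-8 × 0.00046) = 3.95 × 10^-6 M
Fraction ionized = 3.95 × 10^-6 / 0.00046 = 0.0086 → 0.9%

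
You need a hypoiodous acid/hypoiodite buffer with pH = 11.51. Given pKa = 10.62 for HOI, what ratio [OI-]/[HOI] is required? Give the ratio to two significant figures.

ratio = 7.8

pH = pKa + log(r) ⇒ log(r) = 11.51 − 10.62 = +0.89
r = [OI-]/[HOI] = 10^(+0.89) = 7.76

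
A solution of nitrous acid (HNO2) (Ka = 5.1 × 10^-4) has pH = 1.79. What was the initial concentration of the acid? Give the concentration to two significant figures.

[H+] = 10^(-1.79) = 1.62 × 10^-2 M = x
Ka = x²/(C₀ − x) ⇒ C₀ = x + x²/Ka
C₀ = 1.62 × 10^-2 + (1.62 × 10^-2)²/(5.1 × 10^-4) = 5.31 × 10^-1 M

C₀ = 5.3 × 10^-1 M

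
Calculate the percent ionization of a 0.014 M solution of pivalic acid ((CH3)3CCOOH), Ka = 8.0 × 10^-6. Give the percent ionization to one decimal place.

(CH3)3CCOOH ⇌ (CH3)3CCOO- + H+; let x = [H+] at equilibrium.
x ≈ √(Ka·C₀) = √(8.0 × 10^-6 × 0.014) = 3.35 × 10^-4 M
% ionization = x/C₀ × 100% = 3.35 × 10^-4/0.014 × 100% = 2.4%

2.4%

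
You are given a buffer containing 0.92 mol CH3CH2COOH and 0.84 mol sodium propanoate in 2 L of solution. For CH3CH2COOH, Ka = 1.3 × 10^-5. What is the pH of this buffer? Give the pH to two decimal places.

pKa = −log(1.3 × 10^-5) = 4.886
Henderson–Hasselbalch: pH = pKa + log([CH3CH2COO-]/[CH3CH2COOH]) = 4.886 + log(0.84/0.92)
pH = 4.886 + (-0.040) = 4.85

pH = 4.85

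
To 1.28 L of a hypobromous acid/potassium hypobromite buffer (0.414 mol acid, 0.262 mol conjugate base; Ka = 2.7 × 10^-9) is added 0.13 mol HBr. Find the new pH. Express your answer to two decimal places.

Added H+ converts OBr- to HOBr: HOBr → 0.544 mol, OBr- → 0.132 mol.
pKa = −log(2.7 × 10^-9) = 8.569
pH = pKa + log([A⁻]/[HA]) = 8.569 + log(0.132/0.544) = 8.569 -0.615

pH = 7.95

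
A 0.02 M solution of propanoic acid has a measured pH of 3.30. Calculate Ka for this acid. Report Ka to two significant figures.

Ka = 1.3 × 10^-5

[H+] = 10^(-3.30) = 5.01 × 10^-4 M
At equilibrium [HA] = 0.02 − 5.01 × 10^-4 = 1.95 × 10^-2 M
Ka = [H+][A-]/[HA] = (5.01 × 10^-4)² / 1.95 × 10^-2 = 1.3 × 10^-5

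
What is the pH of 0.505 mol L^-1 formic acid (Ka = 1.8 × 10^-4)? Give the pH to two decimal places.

pH = 2.02

HCOOH ⇌ HCOO- + H+
Ka = [H+]²/(0.505 − [H+]) = 1.8 × 10^-4
Assume [H+] ≪ 0.505: [H+] ≈ √(1.8 × 10^-4 × 0.505) = 9.53 × 10^-3 M
Check: 1.9% ionized — well under 5%, approximation valid.
pH = −log[H+] = −log(9.53 × 10^-3) = 2.02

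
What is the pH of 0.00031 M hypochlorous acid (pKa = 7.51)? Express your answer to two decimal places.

HOCl ⇌ OCl- + H+
Ka = 10^(−7.51) = 3.09 × 10^-8
From the ICE table, Ka = [H+]²/(0.00031 − [H+]) = 3.09 × 10^-8.
Assume [H+] ≪ 0.00031: [H+] ≈ √(3.09 × 10^-8 × 0.00031) = 3.09 × 10^-6 M
pH = −log(3.09 × 10^-6) = 5.51

pH = 5.51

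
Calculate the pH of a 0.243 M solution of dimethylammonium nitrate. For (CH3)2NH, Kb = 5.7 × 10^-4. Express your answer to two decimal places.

(CH3)2NH2+ is the conjugate acid of the weak base (CH3)2NH.
Ka = Kw/Kb = 1.0×10^-14 / 5.7 × 10^-4 = 1.75 × 10^-11
Let x = [H+] at equilibrium. Ka = x²/(0.243 − x).
Neglecting x in the denominator: x = √(1.75 × 10^-11 × 0.243) = 2.06 × 10^-6 M
pH = −log(2.06 × 10^-6) = 5.69

pH = 5.69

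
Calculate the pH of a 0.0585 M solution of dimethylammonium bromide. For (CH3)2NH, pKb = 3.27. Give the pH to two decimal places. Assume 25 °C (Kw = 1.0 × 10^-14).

(CH3)2NH2+ is the conjugate acid of the weak base (CH3)2NH.
Kb = 10^(−3.27) = 5.37 × 10^-4
Ka = Kw/Kb = 1.0×10^-14 / 5.37 × 10^-4 = 1.86 × 10^-11
From the ICE table, Ka = [H+]²/(0.0585 − [H+]) = 1.86 × 10^-11.
Assume [H+] ≪ 0.0585: [H+] ≈ √(1.86 × 10^-11 × 0.0585) = 1.04 × 10^-6 M
Check: 0.0018% ionized — well under 5%, approximation valid.
pH = −log(1.04 × 10^-6) = 5.98

pH = 5.98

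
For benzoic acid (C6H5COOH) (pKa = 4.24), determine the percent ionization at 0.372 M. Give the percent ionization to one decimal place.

C6H5COOH ⇌ C6H5COO- + H+; let x = [H+] at equilibrium.
Ka = 10^(−4.24) = 5.75 × 10^-5
x ≈ √(Ka·C₀) = √(5.75 × 10^-5 × 0.372) = 4.62 × 10^-3 M
% ionization = x/C₀ × 100% = 4.62 × 10^-3/0.372 × 100% = 1.2%

1.2%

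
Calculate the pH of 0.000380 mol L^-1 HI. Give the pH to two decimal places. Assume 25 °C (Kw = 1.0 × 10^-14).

HI is a strong acid and dissociates completely, so [H+] = 0.000380 M.
pH = -log(0.00038) = 3.42

pH = 3.42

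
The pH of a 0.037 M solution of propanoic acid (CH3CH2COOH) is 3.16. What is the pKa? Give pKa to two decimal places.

pKa = 4.88

[H+] = 10^(-3.16) = 6.92 × 10^-4 M
At equilibrium [HA] = 0.037 − 6.92 × 10^-4 = 3.63 × 10^-2 M
Ka = [H+][A-]/[HA] = (6.92 × 10^-4)² / 3.63 × 10^-2 = 1.32 × 10^-5
pKa = -log(1.32 × 10^-5) = 4.88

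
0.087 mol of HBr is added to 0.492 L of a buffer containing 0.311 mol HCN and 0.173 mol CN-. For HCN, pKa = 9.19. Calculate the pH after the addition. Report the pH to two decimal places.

pH = 8.52

After neutralization: n(HCN) = 0.398 mol, n(CN-) = 0.086 mol.
pH = pKa + log(n_CN-/n_HCN) = 9.19 + log(0.086/0.398) = 9.19 + (-0.665)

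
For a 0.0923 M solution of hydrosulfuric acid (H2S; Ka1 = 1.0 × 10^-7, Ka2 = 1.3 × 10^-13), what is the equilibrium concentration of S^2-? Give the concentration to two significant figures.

First ionization gives [H+] ≈ [HS-] = 9.61 × 10^-5 M.
Second step: Ka2 = [H+][S^2-]/[HS-] ≈ [S^2-] (since [H+] ≈ [HS-]).
So [S^2-] ≈ Ka2.

1.3 × 10^-13 M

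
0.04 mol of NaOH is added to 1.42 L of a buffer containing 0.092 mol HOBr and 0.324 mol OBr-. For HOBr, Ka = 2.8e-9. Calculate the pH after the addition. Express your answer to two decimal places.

pH = 9.40

OH- converts HOBr to OBr-: HOBr → 0.052 mol, OBr- → 0.364 mol.
pKa = −log(2.8 × 10^-9) = 8.553
pH = pKa + log([A⁻]/[HA]) = 8.553 + log(0.364/0.052) = 8.553 +0.845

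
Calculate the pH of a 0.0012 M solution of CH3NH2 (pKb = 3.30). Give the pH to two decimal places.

pH = 10.75

CH3NH2 + H2O ⇌ CH3NH3+ + OH-
Kb = 10^(−3.30) = 5.01 × 10^-4
Kb = x²/(0.0012 − x) = 5.01 × 10^-4
Here C₀/Kb ≈ 2.4, so the small-x approximation fails. Use the quadratic:
x = (−Kb + √(Kb² + 4·Kb·C₀))/2 = 5.64 × 10^-4 M
pOH = 3.25, so pH = 14.00 − pOH = 10.75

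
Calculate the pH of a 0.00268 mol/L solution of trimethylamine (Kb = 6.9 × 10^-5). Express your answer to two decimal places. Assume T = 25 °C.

pH = 10.60

(CH3)3N + H2O ⇌ (CH3)3NH+ + OH-
From the ICE table, Kb = x²/(0.00268 − x) = 6.9 × 10^-5.
Here C₀/Kb ≈ 38.8, so the small-x approximation fails. Use the quadratic:
x = [−6.9e-05 + √(6.9e-05² + 7.4e-07)]/2 = 3.97 × 10^-4 M
pOH = 3.40, so pH = 14.00 − pOH = 10.60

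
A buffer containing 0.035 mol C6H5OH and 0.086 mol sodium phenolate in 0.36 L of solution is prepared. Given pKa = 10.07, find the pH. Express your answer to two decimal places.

Henderson–Hasselbalch: pH = pKa + log([C6H5O-]/[C6H5OH]) = 10.07 + log(0.086/0.035)
pH = 10.07 + (+0.390) = 10.46

pH = 10.46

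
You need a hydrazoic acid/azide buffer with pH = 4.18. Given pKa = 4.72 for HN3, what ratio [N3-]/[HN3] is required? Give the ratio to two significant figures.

ratio = 0.29

pH = pKa + log(r) ⇒ log(r) = 4.18 − 4.72 = -0.54
r = [N3-]/[HN3] = 10^(-0.54) = 0.288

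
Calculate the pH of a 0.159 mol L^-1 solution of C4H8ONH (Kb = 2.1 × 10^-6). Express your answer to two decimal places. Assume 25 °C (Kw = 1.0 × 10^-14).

pH = 10.76

C4H8ONH + H2O ⇌ C4H8ONH2+ + OH-
Kb = [OH-]²/(0.159 − [OH-]) = 2.1 × 10^-6
Since Kb ≪ C₀, [OH-] ≈ √(Kb·C₀) = 5.78 × 10^-4 M.
pOH = −log(5.78 × 10^-4) = 3.24; pH = 14.00 − 3.24 = 10.76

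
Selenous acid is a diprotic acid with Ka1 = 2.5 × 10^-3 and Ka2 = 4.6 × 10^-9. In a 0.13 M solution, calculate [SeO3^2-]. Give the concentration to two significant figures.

First ionization gives [H+] ≈ [HSeO3-] = 1.68 × 10^-2 M.
Second step: Ka2 = [H+][SeO3^2-]/[HSeO3-] ≈ [SeO3^2-] (since [H+] ≈ [HSeO3-]).
So [SeO3^2-] ≈ Ka2.

4.6 × 10^-9 M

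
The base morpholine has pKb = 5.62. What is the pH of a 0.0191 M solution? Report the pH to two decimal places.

C4H8ONH + H2O ⇌ C4H8ONH2+ + OH-
Kb = 10^(−5.62) = 2.40 × 10^-6
Kb = x²/(0.0191 − x) = 2.40 × 10^-6
Neglecting x in the denominator: x = √(2.40 × 10^-6 × 0.0191) = 2.14 × 10^-4 M
pOH = −log(2.14 × 10^-4) = 3.67; pH = 14.00 − 3.67 = 10.33

pH = 10.33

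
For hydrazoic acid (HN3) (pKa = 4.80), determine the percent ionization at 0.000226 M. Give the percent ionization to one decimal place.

23.2%

HN3 ⇌ N3- + H+; let x = [H+] at equilibrium.
Ka = 10^(−4.80) = 1.58 × 10^-5
Ka = x²/(C₀ − x); solving the quadratic gives x = 5.24 × 10^-5 M.
% ionization = x/C₀ × 100% = 5.24 × 10^-5/0.000226 × 100% = 23.2%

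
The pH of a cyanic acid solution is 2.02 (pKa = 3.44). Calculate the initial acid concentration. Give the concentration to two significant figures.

C₀ = 2.6 × 10^-1 M

[H+] = 10^(-2.02) = 9.55 × 10^-3 M = x
Ka = 10^(−3.44) = 3.63 × 10^-4
Ka = x²/(C₀ − x) ⇒ C₀ = x + x²/Ka
C₀ = 9.55 × 10^-3 + (9.55 × 10^-3)²/(3.63 × 10^-4) = 2.61 × 10^-1 M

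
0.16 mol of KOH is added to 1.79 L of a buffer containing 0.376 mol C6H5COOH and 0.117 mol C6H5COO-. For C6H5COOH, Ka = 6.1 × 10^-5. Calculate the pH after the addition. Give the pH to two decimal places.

pH = 4.32

OH- converts C6H5COOH to C6H5COO-: C6H5COOH → 0.216 mol, C6H5COO- → 0.277 mol.
pKa = −log(6.1 × 10^-5) = 4.215
pH = pKa + log([A⁻]/[HA]) = 4.215 + log(0.277/0.216) = 4.215 +0.108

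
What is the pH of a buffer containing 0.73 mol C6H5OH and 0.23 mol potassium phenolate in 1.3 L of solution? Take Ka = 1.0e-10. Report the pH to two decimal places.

pH = 9.50

pKa = −log(1.0 × 10^-10) = 10.000
Using pH = pKa + log([base]/[acid]) with [base]/[acid] = 0.23/0.73:
pH = 10.000 + (-0.502) = 9.50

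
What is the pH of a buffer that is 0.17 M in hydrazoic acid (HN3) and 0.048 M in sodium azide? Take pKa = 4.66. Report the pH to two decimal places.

pH = 4.11

Using pH = pKa + log([base]/[acid]) with [base]/[acid] = 0.048/0.17:
pH = 4.66 + (-0.549) = 4.11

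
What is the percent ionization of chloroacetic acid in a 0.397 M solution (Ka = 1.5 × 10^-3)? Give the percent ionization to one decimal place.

ClCH2COOH ⇌ ClCH2COO- + H+; let x = [H+] at equilibrium.
Solve x² + 0.0015x − 0.000596 = 0 → x = 2.37 × 10^-2 M
% ionization = x/C₀ × 100% = 2.37 × 10^-2/0.397 × 100% = 6.0%

6.0%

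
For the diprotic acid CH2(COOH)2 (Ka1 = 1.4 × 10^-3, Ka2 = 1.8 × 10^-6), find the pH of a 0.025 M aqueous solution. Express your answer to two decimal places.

Since Ka1 ≫ Ka2, the first ionization dominates [H+].
Ka1 = x²/(0.025 − x) = 1.4 × 10^-3
Solving the quadratic: x = (−Ka1 + √(Ka1² + 4·Ka1·C₀))/2 = 5.26 × 10^-3 M
pH = −log(5.26 × 10^-3) = 2.28

pH = 2.28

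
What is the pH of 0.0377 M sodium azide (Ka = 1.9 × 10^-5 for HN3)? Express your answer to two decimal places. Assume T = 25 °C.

N3- is the conjugate base of the weak acid HN3.
Kb = Kw/Ka = 1.0×10^-14 / 1.9 × 10^-5 = 5.26 × 10^-10
Kb = [OH-]²/(0.0377 − [OH-]) = 5.26 × 10^-10
Since Kb ≪ C₀, [OH-] ≈ √(Kb·C₀) = 4.45 × 10^-6 M.
Check: 0.012% ionized — well under 5%, approximation valid.
pOH = −log(4.45 × 10^-6) = 5.35; pH = 14.00 − 5.35 = 8.65

pH = 8.65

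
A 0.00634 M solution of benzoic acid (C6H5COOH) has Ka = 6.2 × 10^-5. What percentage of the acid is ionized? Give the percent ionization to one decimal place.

C6H5COOH ⇌ C6H5COO- + H+; let x = [H+] at equilibrium.
Ka = x²/(C₀ − x); solving the quadratic gives x = 5.97 × 10^-4 M.
% ionization = x/C₀ × 100% = 5.97 × 10^-4/0.00634 × 100% = 9.4%

9.4%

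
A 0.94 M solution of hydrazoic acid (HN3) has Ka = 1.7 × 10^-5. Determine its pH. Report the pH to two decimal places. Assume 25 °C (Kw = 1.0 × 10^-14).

pH = 2.40

HN3 ⇌ N3- + H+
Let x = [H+] at equilibrium. Ka = x²/(0.94 − x).
Since Ka ≪ C₀, x ≈ √(Ka·C₀) = 4.00 × 10^-3 M.
Check: 0.43% ionized — well under 5%, approximation valid.
pH = −log[H+] = −log(4.00 × 10^-3) = 2.40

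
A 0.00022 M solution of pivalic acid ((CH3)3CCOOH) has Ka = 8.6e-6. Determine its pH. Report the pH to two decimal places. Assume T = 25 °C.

(CH3)3CCOOH ⇌ (CH3)3CCOO- + H+
From the ICE table, Ka = x²/(0.00022 − x) = 8.6 × 10^-6.
Here C₀/Ka ≈ 25.6, so the small-x approximation fails. Use the quadratic:
x = (−Ka + √(Ka² + 4·Ka·C₀))/2 = 3.94 × 10^-5 M
pH = −log[H+] = −log(3.94 × 10^-5) = 4.40

pH = 4.40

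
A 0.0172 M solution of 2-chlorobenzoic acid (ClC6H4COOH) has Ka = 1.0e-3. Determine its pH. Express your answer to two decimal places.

pH = 2.43

ClC6H4COOH ⇌ ClC6H4COO- + H+
From the ICE table, Ka = [H+]²/(0.0172 − [H+]) = 1.0 × 10^-3.
[H+] is not negligible relative to C₀; solve [H+]² + 0.001·[H+] − 1.72e-05 = 0.
[H+] = (−Ka + √(Ka² + 4·Ka·C₀))/2 = 3.68 × 10^-3 M
pH = −log(3.68 × 10^-3) = 2.43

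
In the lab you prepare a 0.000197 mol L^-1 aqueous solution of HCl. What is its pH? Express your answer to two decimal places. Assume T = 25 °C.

pH = 3.71

HCl is a strong acid and dissociates completely, so [H+] = 0.000197 M.
pH = -log(0.000197) = 3.71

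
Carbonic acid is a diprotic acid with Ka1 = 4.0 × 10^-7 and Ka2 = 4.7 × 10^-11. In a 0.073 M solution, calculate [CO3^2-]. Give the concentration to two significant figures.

First ionization gives [H+] ≈ [HCO3-] = 1.71 × 10^-4 M.
Second step: Ka2 = [H+][CO3^2-]/[HCO3-] ≈ [CO3^2-] (since [H+] ≈ [HCO3-]).
So [CO3^2-] ≈ Ka2.

4.7 × 10^-11 M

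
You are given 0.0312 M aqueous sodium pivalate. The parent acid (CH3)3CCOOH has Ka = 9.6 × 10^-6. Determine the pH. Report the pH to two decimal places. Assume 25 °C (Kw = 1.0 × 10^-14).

(CH3)3CCOO- is the conjugate base of the weak acid (CH3)3CCOOH.
Kb = Kw/Ka = 1.0×10^-14 / 9.6 × 10^-6 = 1.04 × 10^-9
From the ICE table, Kb = [OH-]²/(0.0312 − [OH-]) = 1.04 × 10^-9.
Neglecting [OH-] in the denominator: [OH-] = √(1.04 × 10^-9 × 0.0312) = 5.70 × 10^-6 M
([OH-]/C₀ = 0.018% < 5%, so the approximation holds.)
pOH = −log(5.70 × 10^-6) = 5.24; pH = 14.00 − 5.24 = 8.76

pH = 8.76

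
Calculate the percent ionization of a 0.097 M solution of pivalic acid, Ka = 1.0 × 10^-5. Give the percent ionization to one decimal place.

1.0%

(CH3)3CCOOH ⇌ (CH3)3CCOO- + H+; let x = [H+] at equilibrium.
x ≈ √(Ka·C₀) = √(1.0 × 10^-5 × 0.097) = 9.85 × 10^-4 M
Fraction ionized = 9.85 × 10^-4 / 0.097 = 0.0102 → 1.0%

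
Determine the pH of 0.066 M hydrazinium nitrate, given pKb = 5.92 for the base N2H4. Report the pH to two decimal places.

N2H5+ is the conjugate acid of the weak base N2H4.
Kb = 10^(−5.92) = 1.20 × 10^-6
Ka = Kw/Kb = 1.0×10^-14 / 1.20 × 10^-6 = 8.33 × 10^-9
Ka = [H+]²/(0.066 − [H+]) = 8.33 × 10^-9
Since Ka ≪ C₀, [H+] ≈ √(Ka·C₀) = 2.34 × 10^-5 M.
pH = −log[H+] = −log(2.34 × 10^-5) = 4.63

pH = 4.63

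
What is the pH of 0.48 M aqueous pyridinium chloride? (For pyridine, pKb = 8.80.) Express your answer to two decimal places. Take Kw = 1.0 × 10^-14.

pH = 2.76

C5H5NH+ is the conjugate acid of the weak base C5H5N.
Kb = 10^(−8.80) = 1.58 × 10^-9
Ka = Kw/Kb = 1.0×10^-14 / 1.58 × 10^-9 = 6.33 × 10^-6
Ka = [H+]²/(0.48 − [H+]) = 6.33 × 10^-6
Assume [H+] ≪ 0.48: [H+] ≈ √(6.33 × 10^-6 × 0.48) = 1.74 × 10^-3 M
([H+]/C₀ = 0.36% < 5%, so the approximation holds.)
pH = −log(1.74 × 10^-3) = 2.76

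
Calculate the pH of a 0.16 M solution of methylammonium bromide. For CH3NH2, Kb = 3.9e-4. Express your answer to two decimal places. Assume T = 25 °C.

CH3NH3+ is the conjugate acid of the weak base CH3NH2.
Ka = Kw/Kb = 1.0×10^-14 / 3.9 × 10^-4 = 2.56 × 10^-11
From the ICE table, Ka = [H+]²/(0.16 − [H+]) = 2.56 × 10^-11.
Since Ka ≪ C₀, [H+] ≈ √(Ka·C₀) = 2.02 × 10^-6 M.
([H+]/C₀ = 0.0013% < 5%, so the approximation holds.)
pH = −log[H+] = −log(2.02 × 10^-6) = 5.69

pH = 5.69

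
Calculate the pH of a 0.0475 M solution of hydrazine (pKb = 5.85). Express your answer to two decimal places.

pH = 10.41

N2H4 + H2O ⇌ N2H5+ + OH-
Kb = 10^(−5.85) = 1.41 × 10^-6
From the ICE table, Kb = [OH-]²/(0.0475 − [OH-]) = 1.41 × 10^-6.
Since Kb ≪ C₀, [OH-] ≈ √(Kb·C₀) = 2.59 × 10^-4 M.
([OH-]/C₀ = 0.54% < 5%, so the approximation holds.)
pOH = −log(2.59 × 10^-4) = 3.59; pH = 14.00 − 3.59 = 10.41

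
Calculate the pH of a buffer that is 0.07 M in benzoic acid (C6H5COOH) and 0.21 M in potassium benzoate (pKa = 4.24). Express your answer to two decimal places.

pH = pKa + log([A⁻]/[HA]) = 4.24 + log(0.21/0.07)
pH = 4.24 + (+0.477) = 4.72

pH = 4.72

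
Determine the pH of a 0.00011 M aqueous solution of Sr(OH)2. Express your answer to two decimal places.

pH = 10.34

Sr(OH)2 is a strong base (each formula unit releases 2 OH-); [OH-] = 0.00022 M.
pOH = -log(0.00022) = 3.66
pH = 14.00 - 3.66 = 10.34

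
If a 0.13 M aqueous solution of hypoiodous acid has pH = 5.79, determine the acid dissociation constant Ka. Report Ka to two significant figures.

Ka = 2.0 × 10^-11

[H+] = 10^(-5.79) = 1.62 × 10^-6 M
At equilibrium [HA] = 0.13 − 1.62 × 10^-6 = 1.30 × 10^-1 M
Ka = [H+][A-]/[HA] = (1.62 × 10^-6)² / 1.30 × 10^-1 = 2.0 × 10^-11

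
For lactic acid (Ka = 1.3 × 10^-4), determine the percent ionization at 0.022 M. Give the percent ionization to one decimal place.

CH3CH(OH)COOH ⇌ CH3CH(OH)COO- + H+; let x = [H+] at equilibrium.
Solve x² + 0.00013x − 2.86e-06 = 0 → x = 1.63 × 10^-3 M
Fraction ionized = 1.63 × 10^-3 / 0.022 = 0.0741 → 7.4%

7.4%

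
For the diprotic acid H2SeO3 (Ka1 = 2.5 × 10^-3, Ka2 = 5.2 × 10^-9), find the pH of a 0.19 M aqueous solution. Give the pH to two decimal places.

pH = 1.69

Since Ka1 ≫ Ka2, the first ionization dominates [H+].
Ka1 = x²/(0.19 − x) = 2.5 × 10^-3
Solving the quadratic: x = (−Ka1 + √(Ka1² + 4·Ka1·C₀))/2 = 2.06 × 10^-2 M
pH = −log(2.06 × 10^-2) = 1.69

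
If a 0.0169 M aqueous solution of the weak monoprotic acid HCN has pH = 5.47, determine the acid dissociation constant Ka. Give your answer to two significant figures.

Ka = 6.8 × 10^-10

[H+] = 10^(-5.47) = 3.39 × 10^-6 M
At equilibrium [HA] = 0.0169 − 3.39 × 10^-6 = 1.69 × 10^-2 M
Ka = [H+][A-]/[HA] = (3.39 × 10^-6)² / 1.69 × 10^-2 = 6.8 × 10^-10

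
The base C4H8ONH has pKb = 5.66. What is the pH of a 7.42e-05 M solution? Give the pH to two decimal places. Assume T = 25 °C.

pH = 9.07

C4H8ONH + H2O ⇌ C4H8ONH2+ + OH-
Kb = 10^(−5.66) = 2.19 × 10^-6
Kb = [OH-]²/(7.42e-05 − [OH-]) = 2.19 × 10^-6
The 5% rule fails; solving [OH-]² + Kb·[OH-] − Kb·C₀ = 0 exactly:
[OH-] = [−2.19e-06 + √(2.19e-06² + 6.5e-10)]/2 = 1.17 × 10^-5 M
pOH = −log(1.17 × 10^-5) = 4.93; pH = 14.00 − 4.93 = 9.07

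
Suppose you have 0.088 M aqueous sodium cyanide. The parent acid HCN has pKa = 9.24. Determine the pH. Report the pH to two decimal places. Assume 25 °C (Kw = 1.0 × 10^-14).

pH = 11.09

CN- is the conjugate base of the weak acid HCN.
Ka = 10^(−9.24) = 5.75 × 10^-10
Kb = Kw/Ka = 1.0×10^-14 / 5.75 × 10^-10 = 1.74 × 10^-5
Kb = [OH-]²/(0.088 − [OH-]) = 1.74 × 10^-5
Neglecting [OH-] in the denominator: [OH-] = √(1.74 × 10^-5 × 0.088) = 1.24 × 10^-3 M
pOH = −log(1.24 × 10^-3) = 2.91; pH = 14.00 − 2.91 = 11.09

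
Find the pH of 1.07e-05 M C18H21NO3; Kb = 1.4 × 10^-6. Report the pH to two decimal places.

pH = 8.51

C18H21NO3 + H2O ⇌ C18H22NO3+ + OH-
Let x = [OH-] at equilibrium. Kb = x²/(1.07e-05 − x).
The 5% rule fails; solving x² + Kb·x − Kb·C₀ = 0 exactly:
x = (−Kb + √(Kb² + 4·Kb·C₀))/2 = 3.23 × 10^-6 M
pOH = 5.49, so pH = 14.00 − pOH = 8.51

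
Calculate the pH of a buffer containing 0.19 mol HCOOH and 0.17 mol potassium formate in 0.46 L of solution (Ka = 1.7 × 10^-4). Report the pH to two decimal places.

pKa = −log(1.7 × 10^-4) = 3.770
pH = pKa + log([A⁻]/[HA]) = 3.770 + log(0.17/0.19)
pH = 3.770 + (-0.048) = 3.72

pH = 3.72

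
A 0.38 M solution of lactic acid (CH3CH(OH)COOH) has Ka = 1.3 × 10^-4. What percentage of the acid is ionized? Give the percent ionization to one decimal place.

CH3CH(OH)COOH ⇌ CH3CH(OH)COO- + H+; let x = [H+] at equilibrium.
x ≈ √(Ka·C₀) = √(1.3 × 10^-4 × 0.38) = 7.03 × 10^-3 M
% ionization = x/C₀ × 100% = 7.03 × 10^-3/0.38 × 100% = 1.8%

1.8%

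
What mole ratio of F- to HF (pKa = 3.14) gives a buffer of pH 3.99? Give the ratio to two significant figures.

pH = pKa + log(r) ⇒ log(r) = 3.99 − 3.14 = +0.85
r = [F-]/[HF] = 10^(+0.85) = 7.08

ratio = 7.1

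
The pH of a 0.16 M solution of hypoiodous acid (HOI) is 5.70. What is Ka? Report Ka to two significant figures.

Ka = 2.5 × 10^-11

[H+] = 10^(-5.70) = 2.00 × 10^-6 M
At equilibrium [HA] = 0.16 − 2.00 × 10^-6 = 1.60 × 10^-1 M
Ka = [H+][A-]/[HA] = (2.00 × 10^-6)² / 1.60 × 10^-1 = 2.5 × 10^-11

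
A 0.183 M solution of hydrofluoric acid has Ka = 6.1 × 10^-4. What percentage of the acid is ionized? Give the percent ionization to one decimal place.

HF ⇌ F- + H+; let x = [H+] at equilibrium.
Solve x² + 0.00061x − 0.000112 = 0 → x = 1.03 × 10^-2 M
% ionization = x/C₀ × 100% = 1.03 × 10^-2/0.183 × 100% = 5.6%

5.6%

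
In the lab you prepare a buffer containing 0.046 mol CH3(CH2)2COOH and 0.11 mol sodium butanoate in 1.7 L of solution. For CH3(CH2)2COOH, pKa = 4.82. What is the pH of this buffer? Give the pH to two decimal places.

pH = pKa + log([A⁻]/[HA]) = 4.82 + log(0.11/0.046)
pH = 4.82 + (+0.379) = 5.20

pH = 5.20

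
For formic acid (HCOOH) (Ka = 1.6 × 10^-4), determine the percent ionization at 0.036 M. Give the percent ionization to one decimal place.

HCOOH ⇌ HCOO- + H+; let x = [H+] at equilibrium.
Solve x² + 0.00016x − 5.76e-06 = 0 → x = 2.32 × 10^-3 M
% ionization = x/C₀ × 100% = 2.32 × 10^-3/0.036 × 100% = 6.4%

6.4%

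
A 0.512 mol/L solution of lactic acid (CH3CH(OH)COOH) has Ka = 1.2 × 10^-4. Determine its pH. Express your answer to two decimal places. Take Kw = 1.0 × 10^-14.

pH = 2.11

CH3CH(OH)COOH ⇌ CH3CH(OH)COO- + H+
Let x = [H+] at equilibrium. Ka = x²/(0.512 − x).
Assume x ≪ 0.512: x ≈ √(1.2 × 10^-4 × 0.512) = 7.84 × 10^-3 M
pH = −log[H+] = −log(7.84 × 10^-3) = 2.11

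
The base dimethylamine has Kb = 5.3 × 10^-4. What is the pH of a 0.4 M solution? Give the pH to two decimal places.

pH = 12.16

(CH3)2NH + H2O ⇌ (CH3)2NH2+ + OH-
Kb = [OH-]²/(0.4 − [OH-]) = 5.3 × 10^-4
Neglecting [OH-] in the denominator: [OH-] = √(5.3 × 10^-4 × 0.4) = 1.46 × 10^-2 M
pOH = 1.84, so pH = 14.00 − pOH = 12.16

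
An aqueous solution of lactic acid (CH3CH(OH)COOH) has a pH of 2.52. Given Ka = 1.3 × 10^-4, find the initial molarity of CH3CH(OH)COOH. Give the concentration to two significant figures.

[H+] = 10^(-2.52) = 3.02 × 10^-3 M = x
Ka = x²/(C₀ − x) ⇒ C₀ = x + x²/Ka
C₀ = 3.02 × 10^-3 + (3.02 × 10^-3)²/(1.3 × 10^-4) = 7.32 × 10^-2 M

C₀ = 7.3 × 10^-2 M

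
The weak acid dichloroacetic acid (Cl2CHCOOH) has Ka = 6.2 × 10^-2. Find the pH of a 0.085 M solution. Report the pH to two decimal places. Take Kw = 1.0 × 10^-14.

pH = 1.32

Cl2CHCOOH ⇌ Cl2CHCOO- + H+
From the ICE table, Ka = x²/(0.085 − x) = 6.2 × 10^-2.
x is not negligible relative to C₀; solve x² + 0.062·x − 0.00527 = 0.
x = (−Ka + √(Ka² + 4·Ka·C₀))/2 = 4.79 × 10^-2 M
pH = −log[H+] = −log(4.79 × 10^-2) = 1.32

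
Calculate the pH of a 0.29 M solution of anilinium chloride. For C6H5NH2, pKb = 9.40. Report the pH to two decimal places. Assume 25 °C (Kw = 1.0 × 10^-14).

pH = 2.57

C6H5NH3+ is the conjugate acid of the weak base C6H5NH2.
Kb = 10^(−9.40) = 3.98 × 10^-10
Ka = Kw/Kb = 1.0×10^-14 / 3.98 × 10^-10 = 2.51 × 10^-5
From the ICE table, Ka = [H+]²/(0.29 − [H+]) = 2.51 × 10^-5.
Since Ka ≪ C₀, [H+] ≈ √(Ka·C₀) = 2.70 × 10^-3 M.
pH = −log[H+] = −log(2.70 × 10^-3) = 2.57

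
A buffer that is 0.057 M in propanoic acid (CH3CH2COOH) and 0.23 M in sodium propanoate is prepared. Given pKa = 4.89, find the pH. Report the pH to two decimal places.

pH = pKa + log([A⁻]/[HA]) = 4.89 + log(0.23/0.057)
pH = 4.89 + (+0.606) = 5.50

pH = 5.50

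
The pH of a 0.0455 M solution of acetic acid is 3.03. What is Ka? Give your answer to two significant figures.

Ka = 2.0 × 10^-5

[H+] = 10^(-3.03) = 9.33 × 10^-4 M
At equilibrium [HA] = 0.0455 − 9.33 × 10^-4 = 4.46 × 10^-2 M
Ka = [H+][A-]/[HA] = (9.33 × 10^-4)² / 4.46 × 10^-2 = 2.0 × 10^-5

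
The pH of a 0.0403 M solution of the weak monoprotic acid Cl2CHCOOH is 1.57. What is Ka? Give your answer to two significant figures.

[H+] = 10^(-1.57) = 2.69 × 10^-2 M
At equilibrium [HA] = 0.0403 − 2.69 × 10^-2 = 1.34 × 10^-2 M
Ka = [H+][A-]/[HA] = (2.69 × 10^-2)² / 1.34 × 10^-2 = 5.4 × 10^-2

Ka = 5.4 × 10^-2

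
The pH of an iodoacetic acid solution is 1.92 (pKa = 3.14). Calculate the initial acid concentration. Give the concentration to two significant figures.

C₀ = 2.1 × 10^-1 M

[H+] = 10^(-1.92) = 1.20 × 10^-2 M = x
Ka = 10^(−3.14) = 7.24 × 10^-4
Ka = x²/(C₀ − x) ⇒ C₀ = x + x²/Ka
C₀ = 1.20 × 10^-2 + (1.20 × 10^-2)²/(7.24 × 10^-4) = 2.11 × 10^-1 M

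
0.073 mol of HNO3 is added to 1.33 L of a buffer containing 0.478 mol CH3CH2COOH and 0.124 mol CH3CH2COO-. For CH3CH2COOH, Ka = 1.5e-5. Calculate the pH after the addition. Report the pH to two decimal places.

Added H+ converts CH3CH2COO- to CH3CH2COOH: CH3CH2COOH → 0.551 mol, CH3CH2COO- → 0.051 mol.
pKa = −log(1.5 × 10^-5) = 4.824
pH = pKa + log(n_CH3CH2COO-/n_CH3CH2COOH) = 4.824 + log(0.051/0.551) = 4.824 + (-1.034)

pH = 3.79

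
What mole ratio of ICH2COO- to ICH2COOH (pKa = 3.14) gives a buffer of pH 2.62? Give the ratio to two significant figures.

pH = pKa + log(r) ⇒ log(r) = 2.62 − 3.14 = -0.52
r = [ICH2COO-]/[ICH2COOH] = 10^(-0.52) = 0.302

ratio = 0.30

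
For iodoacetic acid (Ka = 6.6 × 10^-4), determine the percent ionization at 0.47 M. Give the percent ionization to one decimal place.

3.7%

ICH2COOH ⇌ ICH2COO- + H+; let x = [H+] at equilibrium.
x ≈ √(Ka·C₀) = √(6.6 × 10^-4 × 0.47) = 1.76 × 10^-2 M
% ionization = x/C₀ × 100% = 1.76 × 10^-2/0.47 × 100% = 3.7%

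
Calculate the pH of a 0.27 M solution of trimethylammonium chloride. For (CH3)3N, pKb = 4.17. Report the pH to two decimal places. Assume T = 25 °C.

(CH3)3NH+ is the conjugate acid of the weak base (CH3)3N.
Kb = 10^(−4.17) = 6.76 × 10^-5
Ka = Kw/Kb = 1.0×10^-14 / 6.76 × 10^-5 = 1.48 × 10^-10
From the ICE table, Ka = x²/(0.27 − x) = 1.48 × 10^-10.
Neglecting x in the denominator: x = √(1.48 × 10^-10 × 0.27) = 6.32 × 10^-6 M
(x/C₀ = 0.0023% < 5%, so the approximation holds.)
pH = −log(6.32 × 10^-6) = 5.20

pH = 5.20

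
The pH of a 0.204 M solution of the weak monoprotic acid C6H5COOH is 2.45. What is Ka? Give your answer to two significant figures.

[H+] = 10^(-2.45) = 3.55 × 10^-3 M
At equilibrium [HA] = 0.204 − 3.55 × 10^-3 = 2.00 × 10^-1 M
Ka = [H+][A-]/[HA] = (3.55 × 10^-3)² / 2.00 × 10^-1 = 6.3 × 10^-5

Ka = 6.3 × 10^-5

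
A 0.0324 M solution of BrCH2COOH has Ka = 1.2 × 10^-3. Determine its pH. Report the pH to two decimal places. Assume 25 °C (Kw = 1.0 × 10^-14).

pH = 2.25

BrCH2COOH ⇌ BrCH2COO- + H+
Ka = [H+]²/(0.0324 − [H+]) = 1.2 × 10^-3
Here C₀/Ka ≈ 27, so the small-[H+] approximation fails. Use the quadratic:
[H+] = [−0.0012 + √(0.0012² + 0.000156)]/2 = 5.66 × 10^-3 M
pH = −log(5.66 × 10^-3) = 2.25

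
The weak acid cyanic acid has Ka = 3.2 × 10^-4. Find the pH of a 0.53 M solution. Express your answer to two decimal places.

pH = 1.89

HOCN ⇌ OCN- + H+
Ka = [H+]²/(0.53 − [H+]) = 3.2 × 10^-4
Since Ka ≪ C₀, [H+] ≈ √(Ka·C₀) = 1.30 × 10^-2 M.
pH = −log[H+] = −log(1.30 × 10^-2) = 1.89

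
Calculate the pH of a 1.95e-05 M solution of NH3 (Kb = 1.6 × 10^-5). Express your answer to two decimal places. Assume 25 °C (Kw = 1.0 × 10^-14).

pH = 9.06

NH3 + H2O ⇌ NH4+ + OH-
From the ICE table, Kb = [OH-]²/(1.95e-05 − [OH-]) = 1.6 × 10^-5.
Here C₀/Kb ≈ 1.22, so the small-[OH-] approximation fails. Use the quadratic:
[OH-] = [−1.6e-05 + √(1.6e-05² + 1.25e-09)]/2 = 1.14 × 10^-5 M
pOH = −log(1.14 × 10^-5) = 4.94; pH = 14.00 − 4.94 = 9.06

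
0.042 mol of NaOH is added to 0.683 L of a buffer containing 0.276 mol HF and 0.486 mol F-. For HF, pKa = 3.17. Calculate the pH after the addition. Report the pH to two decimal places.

pH = 3.52

OH- converts HF to F-: HF → 0.234 mol, F- → 0.528 mol.
pH = pKa + log([A⁻]/[HA]) = 3.17 + log(0.528/0.234) = 3.17 +0.353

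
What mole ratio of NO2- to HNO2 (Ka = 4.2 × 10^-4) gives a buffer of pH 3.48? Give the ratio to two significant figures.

pKa = -log(4.2 × 10^-4) = 3.377
pH = pKa + log(r) ⇒ log(r) = 3.48 − 3.377 = +0.103
r = [NO2-]/[HNO2] = 10^(+0.103) = 1.27

ratio = 1.3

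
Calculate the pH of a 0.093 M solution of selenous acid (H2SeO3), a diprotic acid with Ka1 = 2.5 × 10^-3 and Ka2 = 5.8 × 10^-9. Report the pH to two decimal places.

Ka1 ≫ Ka2, so treat the first dissociation as the only significant source of H+.
Ka1 = x²/(0.093 − x) = 2.5 × 10^-3
Solving the quadratic: x = (−Ka1 + √(Ka1² + 4·Ka1·C₀))/2 = 1.40 × 10^-2 M
pH = −log(1.40 × 10^-2) = 1.85

pH = 1.85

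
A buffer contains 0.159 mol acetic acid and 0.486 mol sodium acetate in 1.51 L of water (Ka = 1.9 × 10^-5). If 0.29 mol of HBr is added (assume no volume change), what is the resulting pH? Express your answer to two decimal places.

Added H+ converts CH3COO- to CH3COOH: CH3COOH → 0.449 mol, CH3COO- → 0.196 mol.
pKa = −log(1.9 × 10^-5) = 4.721
pH = pKa + log(n_CH3COO-/n_CH3COOH) = 4.721 + log(0.196/0.449) = 4.721 + (-0.360)

pH = 4.36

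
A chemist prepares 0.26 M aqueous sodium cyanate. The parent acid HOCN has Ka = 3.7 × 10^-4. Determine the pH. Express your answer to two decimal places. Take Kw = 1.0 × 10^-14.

OCN- is the conjugate base of the weak acid HOCN.
Kb = Kw/Ka = 1.0×10^-14 / 3.7 × 10^-4 = 2.70 × 10^-11
From the ICE table, Kb = x²/(0.26 − x) = 2.70 × 10^-11.
Since Kb ≪ C₀, x ≈ √(Kb·C₀) = 2.65 × 10^-6 M.
pOH = 5.58, so pH = 14.00 − pOH = 8.42

pH = 8.42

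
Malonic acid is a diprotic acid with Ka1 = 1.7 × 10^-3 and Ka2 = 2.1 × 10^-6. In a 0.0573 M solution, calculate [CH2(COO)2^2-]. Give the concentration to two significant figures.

First ionization gives [H+] ≈ [CH2(COOH)COO-] = 9.06 × 10^-3 M.
Second step: Ka2 = [H+][CH2(COO)2^2-]/[CH2(COOH)COO-] ≈ [CH2(COO)2^2-] (since [H+] ≈ [CH2(COOH)COO-]).
So [CH2(COO)2^2-] ≈ Ka2.

2.1 × 10^-6 M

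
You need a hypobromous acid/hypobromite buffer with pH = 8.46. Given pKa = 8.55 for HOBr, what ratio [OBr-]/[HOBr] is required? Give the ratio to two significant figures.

pH = pKa + log(r) ⇒ log(r) = 8.46 − 8.55 = -0.09
r = [OBr-]/[HOBr] = 10^(-0.09) = 0.813

ratio = 0.81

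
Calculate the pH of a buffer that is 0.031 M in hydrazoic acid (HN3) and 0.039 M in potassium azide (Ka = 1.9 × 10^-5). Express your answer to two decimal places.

pKa = −log(1.9 × 10^-5) = 4.721
pH = pKa + log([A⁻]/[HA]) = 4.721 + log(0.039/0.031)
pH = 4.721 + (+0.100) = 4.82

pH = 4.82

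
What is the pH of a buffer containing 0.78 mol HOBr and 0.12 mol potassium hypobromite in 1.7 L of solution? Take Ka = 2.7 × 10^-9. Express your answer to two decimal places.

pKa = −log(2.7 × 10^-9) = 8.569
Using pH = pKa + log([base]/[acid]) with [base]/[acid] = 0.12/0.78:
pH = 8.569 + (-0.813) = 7.76

pH = 7.76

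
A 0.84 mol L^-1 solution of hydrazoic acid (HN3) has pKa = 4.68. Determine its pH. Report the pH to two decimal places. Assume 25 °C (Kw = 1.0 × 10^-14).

HN3 ⇌ N3- + H+
Ka = 10^(−4.68) = 2.09 × 10^-5
From the ICE table, Ka = x²/(0.84 − x) = 2.09 × 10^-5.
Since Ka ≪ C₀, x ≈ √(Ka·C₀) = 4.19 × 10^-3 M.
(x/C₀ = 0.5% < 5%, so the approximation holds.)
pH = −log[H+] = −log(4.19 × 10^-3) = 2.38

pH = 2.38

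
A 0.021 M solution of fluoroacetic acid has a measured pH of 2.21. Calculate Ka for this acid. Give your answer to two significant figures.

Ka = 2.6 × 10^-3

[H+] = 10^(-2.21) = 6.17 × 10^-3 M
At equilibrium [HA] = 0.021 − 6.17 × 10^-3 = 1.48 × 10^-2 M
Ka = [H+][A-]/[HA] = (6.17 × 10^-3)² / 1.48 × 10^-2 = 2.6 × 10^-3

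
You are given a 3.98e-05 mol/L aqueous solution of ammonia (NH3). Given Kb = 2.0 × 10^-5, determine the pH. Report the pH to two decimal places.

pH = 9.30

NH3 + H2O ⇌ NH4+ + OH-
From the ICE table, Kb = x²/(3.98e-05 − x) = 2.0 × 10^-5.
Here C₀/Kb ≈ 1.99, so the small-x approximation fails. Use the quadratic:
x = (−Kb + √(Kb² + 4·Kb·C₀))/2 = 1.99 × 10^-5 M
pOH = 4.70, so pH = 14.00 − pOH = 9.30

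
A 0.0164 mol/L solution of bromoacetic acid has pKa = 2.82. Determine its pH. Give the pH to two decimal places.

pH = 2.37

BrCH2COOH ⇌ BrCH2COO- + H+
Ka = 10^(−2.82) = 1.51 × 10^-3
From the ICE table, Ka = [H+]²/(0.0164 − [H+]) = 1.51 × 10^-3.
[H+] is not negligible relative to C₀; solve [H+]² + 0.00151·[H+] − 2.48e-05 = 0.
[H+] = (−Ka + √(Ka² + 4·Ka·C₀))/2 = 4.28 × 10^-3 M
pH = −log(4.28 × 10^-3) = 2.37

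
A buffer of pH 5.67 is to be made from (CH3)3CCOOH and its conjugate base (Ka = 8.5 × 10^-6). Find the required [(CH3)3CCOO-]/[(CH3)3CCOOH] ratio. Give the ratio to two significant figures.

ratio = 4.0

pKa = -log(8.5 × 10^-6) = 5.071
pH = pKa + log(r) ⇒ log(r) = 5.67 − 5.071 = +0.599
r = [(CH3)3CCOO-]/[(CH3)3CCOOH] = 10^(+0.599) = 3.97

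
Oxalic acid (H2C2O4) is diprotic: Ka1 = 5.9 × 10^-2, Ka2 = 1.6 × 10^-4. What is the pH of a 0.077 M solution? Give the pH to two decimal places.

Ka1 ≫ Ka2, so treat the first dissociation as the only significant source of H+.
Ka1 = x²/(0.077 − x) = 5.9 × 10^-2
Solving the quadratic: x = (−Ka1 + √(Ka1² + 4·Ka1·C₀))/2 = 4.41 × 10^-2 M
pH = −log(4.41 × 10^-2) = 1.36

pH = 1.36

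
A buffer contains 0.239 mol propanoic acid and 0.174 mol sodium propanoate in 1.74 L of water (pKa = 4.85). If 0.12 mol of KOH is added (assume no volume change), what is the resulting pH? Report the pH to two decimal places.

After neutralization: n(CH3CH2COOH) = 0.119 mol, n(CH3CH2COO-) = 0.294 mol.
pH = pKa + log(n_CH3CH2COO-/n_CH3CH2COOH) = 4.85 + log(0.294/0.119) = 4.85 + (+0.393)

pH = 5.24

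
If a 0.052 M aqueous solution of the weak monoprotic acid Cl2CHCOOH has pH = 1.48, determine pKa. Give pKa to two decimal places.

pKa = 1.24

[H+] = 10^(-1.48) = 3.31 × 10^-2 M
At equilibrium [HA] = 0.052 − 3.31 × 10^-2 = 1.89 × 10^-2 M
Ka = [H+][A-]/[HA] = (3.31 × 10^-2)² / 1.89 × 10^-2 = 5.80 × 10^-2
pKa = -log(5.80 × 10^-2) = 1.24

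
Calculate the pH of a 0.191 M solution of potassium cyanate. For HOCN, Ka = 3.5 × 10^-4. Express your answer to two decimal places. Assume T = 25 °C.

OCN- is the conjugate base of the weak acid HOCN.
Kb = Kw/Ka = 1.0×10^-14 / 3.5 × 10^-4 = 2.86 × 10^-11
From the ICE table, Kb = x²/(0.191 − x) = 2.86 × 10^-11.
Since Kb ≪ C₀, x ≈ √(Kb·C₀) = 2.34 × 10^-6 M.
pOH = 5.63, so pH = 14.00 − pOH = 8.37

pH = 8.37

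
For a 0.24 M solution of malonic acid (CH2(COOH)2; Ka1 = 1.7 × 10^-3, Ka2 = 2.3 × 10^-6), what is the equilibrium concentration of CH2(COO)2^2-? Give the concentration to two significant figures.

2.3 × 10^-6 M

First ionization gives [H+] ≈ [CH2(COOH)COO-] = 1.94 × 10^-2 M.
Second step: Ka2 = [H+][CH2(COO)2^2-]/[CH2(COOH)COO-] ≈ [CH2(COO)2^2-] (since [H+] ≈ [CH2(COOH)COO-]).
So [CH2(COO)2^2-] ≈ Ka2.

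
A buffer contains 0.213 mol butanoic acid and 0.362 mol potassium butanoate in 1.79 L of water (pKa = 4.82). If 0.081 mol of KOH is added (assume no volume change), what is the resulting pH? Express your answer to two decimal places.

pH = 5.35

After neutralization: n(CH3(CH2)2COOH) = 0.132 mol, n(CH3(CH2)2COO-) = 0.443 mol.
pH = pKa + log([A⁻]/[HA]) = 4.82 + log(0.443/0.132) = 4.82 +0.526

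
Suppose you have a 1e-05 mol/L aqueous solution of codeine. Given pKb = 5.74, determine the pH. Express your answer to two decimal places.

pH = 8.54

C18H21NO3 + H2O ⇌ C18H22NO3+ + OH-
Kb = 10^(−5.74) = 1.82 × 10^-6
Kb = [OH-]²/(1e-05 − [OH-]) = 1.82 × 10^-6
Here C₀/Kb ≈ 5.49, so the small-[OH-] approximation fails. Use the quadratic:
[OH-] = [−1.82e-06 + √(1.82e-06² + 7.28e-11)]/2 = 3.45 × 10^-6 M
pOH = 5.46, so pH = 14.00 − pOH = 8.54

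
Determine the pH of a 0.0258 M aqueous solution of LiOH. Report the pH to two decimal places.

LiOH is a strong base; [OH-] = 0.0258 M.
pOH = -log(0.0258) = 1.59
pH = 14.00 - 1.59 = 12.41

pH = 12.41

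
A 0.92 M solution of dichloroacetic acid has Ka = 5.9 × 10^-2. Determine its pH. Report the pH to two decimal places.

pH = 0.69

Cl2CHCOOH ⇌ Cl2CHCOO- + H+
Let x = [H+] at equilibrium. Ka = x²/(0.92 − x).
The 5% rule fails; solving x² + Ka·x − Ka·C₀ = 0 exactly:
x = (−Ka + √(Ka² + 4·Ka·C₀))/2 = 2.05 × 10^-1 M
pH = −log[H+] = −log(2.05 × 10^-1) = 0.69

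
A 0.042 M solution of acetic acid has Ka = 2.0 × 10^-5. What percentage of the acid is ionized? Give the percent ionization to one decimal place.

CH3COOH ⇌ CH3COO- + H+; let x = [H+] at equilibrium.
x ≈ √(Ka·C₀) = √(2.0 × 10^-5 × 0.042) = 9.17 × 10^-4 M
% ionization = x/C₀ × 100% = 9.17 × 10^-4/0.042 × 100% = 2.2%

2.2%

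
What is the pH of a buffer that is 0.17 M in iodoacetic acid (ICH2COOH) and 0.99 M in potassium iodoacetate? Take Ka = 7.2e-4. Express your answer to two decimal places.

pH = 3.91

pKa = −log(7.2 × 10^-4) = 3.143
Using pH = pKa + log([base]/[acid]) with [base]/[acid] = 0.99/0.17:
pH = 3.143 + (+0.765) = 3.91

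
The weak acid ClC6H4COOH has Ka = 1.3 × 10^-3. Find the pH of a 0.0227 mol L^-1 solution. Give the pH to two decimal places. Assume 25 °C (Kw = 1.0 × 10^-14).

pH = 2.32

ClC6H4COOH ⇌ ClC6H4COO- + H+
Ka = [H+]²/(0.0227 − [H+]) = 1.3 × 10^-3
[H+] is not negligible relative to C₀; solve [H+]² + 0.0013·[H+] − 2.95e-05 = 0.
[H+] = [−0.0013 + √(0.0013² + 0.000118)]/2 = 4.82 × 10^-3 M
pH = −log[H+] = −log(4.82 × 10^-3) = 2.32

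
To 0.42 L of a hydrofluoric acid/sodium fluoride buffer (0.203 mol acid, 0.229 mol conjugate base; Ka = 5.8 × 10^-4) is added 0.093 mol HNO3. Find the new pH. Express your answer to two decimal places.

pH = 2.90

Added H+ converts F- to HF: HF → 0.296 mol, F- → 0.136 mol.
pKa = −log(5.8 × 10^-4) = 3.237
pH = pKa + log(n_F-/n_HF) = 3.237 + log(0.136/0.296) = 3.237 + (-0.338)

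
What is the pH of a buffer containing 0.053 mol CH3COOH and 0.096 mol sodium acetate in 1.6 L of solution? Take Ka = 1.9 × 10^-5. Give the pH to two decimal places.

pKa = −log(1.9 × 10^-5) = 4.721
Henderson–Hasselbalch: pH = pKa + log([CH3COO-]/[CH3COOH]) = 4.721 + log(0.096/0.053)
pH = 4.721 + (+0.258) = 4.98

pH = 4.98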